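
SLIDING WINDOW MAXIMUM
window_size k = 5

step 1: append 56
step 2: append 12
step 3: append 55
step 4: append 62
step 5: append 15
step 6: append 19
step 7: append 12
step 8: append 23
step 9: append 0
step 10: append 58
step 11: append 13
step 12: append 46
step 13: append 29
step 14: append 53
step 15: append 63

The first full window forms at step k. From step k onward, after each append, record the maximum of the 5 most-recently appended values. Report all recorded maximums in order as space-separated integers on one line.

Answer: 62 62 62 62 23 58 58 58 58 58 63

Derivation:
step 1: append 56 -> window=[56] (not full yet)
step 2: append 12 -> window=[56, 12] (not full yet)
step 3: append 55 -> window=[56, 12, 55] (not full yet)
step 4: append 62 -> window=[56, 12, 55, 62] (not full yet)
step 5: append 15 -> window=[56, 12, 55, 62, 15] -> max=62
step 6: append 19 -> window=[12, 55, 62, 15, 19] -> max=62
step 7: append 12 -> window=[55, 62, 15, 19, 12] -> max=62
step 8: append 23 -> window=[62, 15, 19, 12, 23] -> max=62
step 9: append 0 -> window=[15, 19, 12, 23, 0] -> max=23
step 10: append 58 -> window=[19, 12, 23, 0, 58] -> max=58
step 11: append 13 -> window=[12, 23, 0, 58, 13] -> max=58
step 12: append 46 -> window=[23, 0, 58, 13, 46] -> max=58
step 13: append 29 -> window=[0, 58, 13, 46, 29] -> max=58
step 14: append 53 -> window=[58, 13, 46, 29, 53] -> max=58
step 15: append 63 -> window=[13, 46, 29, 53, 63] -> max=63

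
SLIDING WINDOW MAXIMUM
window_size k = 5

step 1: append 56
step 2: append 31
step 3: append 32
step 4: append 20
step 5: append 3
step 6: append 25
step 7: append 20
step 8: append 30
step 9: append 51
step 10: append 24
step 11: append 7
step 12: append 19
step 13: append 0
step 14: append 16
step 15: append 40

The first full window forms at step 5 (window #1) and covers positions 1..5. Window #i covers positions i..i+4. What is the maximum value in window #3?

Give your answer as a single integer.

Answer: 32

Derivation:
step 1: append 56 -> window=[56] (not full yet)
step 2: append 31 -> window=[56, 31] (not full yet)
step 3: append 32 -> window=[56, 31, 32] (not full yet)
step 4: append 20 -> window=[56, 31, 32, 20] (not full yet)
step 5: append 3 -> window=[56, 31, 32, 20, 3] -> max=56
step 6: append 25 -> window=[31, 32, 20, 3, 25] -> max=32
step 7: append 20 -> window=[32, 20, 3, 25, 20] -> max=32
Window #3 max = 32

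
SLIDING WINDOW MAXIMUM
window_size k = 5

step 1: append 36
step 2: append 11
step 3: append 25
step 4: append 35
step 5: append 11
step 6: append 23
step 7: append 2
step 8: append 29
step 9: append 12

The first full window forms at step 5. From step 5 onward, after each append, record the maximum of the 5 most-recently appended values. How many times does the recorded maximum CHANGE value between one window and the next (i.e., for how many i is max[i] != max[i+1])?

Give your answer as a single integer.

step 1: append 36 -> window=[36] (not full yet)
step 2: append 11 -> window=[36, 11] (not full yet)
step 3: append 25 -> window=[36, 11, 25] (not full yet)
step 4: append 35 -> window=[36, 11, 25, 35] (not full yet)
step 5: append 11 -> window=[36, 11, 25, 35, 11] -> max=36
step 6: append 23 -> window=[11, 25, 35, 11, 23] -> max=35
step 7: append 2 -> window=[25, 35, 11, 23, 2] -> max=35
step 8: append 29 -> window=[35, 11, 23, 2, 29] -> max=35
step 9: append 12 -> window=[11, 23, 2, 29, 12] -> max=29
Recorded maximums: 36 35 35 35 29
Changes between consecutive maximums: 2

Answer: 2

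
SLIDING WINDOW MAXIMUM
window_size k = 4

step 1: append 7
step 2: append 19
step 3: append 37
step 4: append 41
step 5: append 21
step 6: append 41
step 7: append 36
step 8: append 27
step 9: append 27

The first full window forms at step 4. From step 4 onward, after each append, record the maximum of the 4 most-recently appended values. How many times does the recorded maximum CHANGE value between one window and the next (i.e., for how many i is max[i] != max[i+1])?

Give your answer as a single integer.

Answer: 0

Derivation:
step 1: append 7 -> window=[7] (not full yet)
step 2: append 19 -> window=[7, 19] (not full yet)
step 3: append 37 -> window=[7, 19, 37] (not full yet)
step 4: append 41 -> window=[7, 19, 37, 41] -> max=41
step 5: append 21 -> window=[19, 37, 41, 21] -> max=41
step 6: append 41 -> window=[37, 41, 21, 41] -> max=41
step 7: append 36 -> window=[41, 21, 41, 36] -> max=41
step 8: append 27 -> window=[21, 41, 36, 27] -> max=41
step 9: append 27 -> window=[41, 36, 27, 27] -> max=41
Recorded maximums: 41 41 41 41 41 41
Changes between consecutive maximums: 0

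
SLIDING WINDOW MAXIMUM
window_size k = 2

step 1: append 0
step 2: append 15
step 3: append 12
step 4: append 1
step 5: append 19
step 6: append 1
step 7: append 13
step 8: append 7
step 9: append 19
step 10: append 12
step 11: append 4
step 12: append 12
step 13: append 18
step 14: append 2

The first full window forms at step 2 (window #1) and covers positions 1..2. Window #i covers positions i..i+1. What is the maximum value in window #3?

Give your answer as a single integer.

Answer: 12

Derivation:
step 1: append 0 -> window=[0] (not full yet)
step 2: append 15 -> window=[0, 15] -> max=15
step 3: append 12 -> window=[15, 12] -> max=15
step 4: append 1 -> window=[12, 1] -> max=12
Window #3 max = 12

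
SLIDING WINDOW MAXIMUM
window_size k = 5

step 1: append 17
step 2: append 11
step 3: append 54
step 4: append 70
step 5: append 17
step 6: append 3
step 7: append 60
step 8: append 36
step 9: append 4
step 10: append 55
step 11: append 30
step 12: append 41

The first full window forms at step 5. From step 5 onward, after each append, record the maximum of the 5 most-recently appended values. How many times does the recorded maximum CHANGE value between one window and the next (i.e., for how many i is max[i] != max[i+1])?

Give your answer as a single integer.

step 1: append 17 -> window=[17] (not full yet)
step 2: append 11 -> window=[17, 11] (not full yet)
step 3: append 54 -> window=[17, 11, 54] (not full yet)
step 4: append 70 -> window=[17, 11, 54, 70] (not full yet)
step 5: append 17 -> window=[17, 11, 54, 70, 17] -> max=70
step 6: append 3 -> window=[11, 54, 70, 17, 3] -> max=70
step 7: append 60 -> window=[54, 70, 17, 3, 60] -> max=70
step 8: append 36 -> window=[70, 17, 3, 60, 36] -> max=70
step 9: append 4 -> window=[17, 3, 60, 36, 4] -> max=60
step 10: append 55 -> window=[3, 60, 36, 4, 55] -> max=60
step 11: append 30 -> window=[60, 36, 4, 55, 30] -> max=60
step 12: append 41 -> window=[36, 4, 55, 30, 41] -> max=55
Recorded maximums: 70 70 70 70 60 60 60 55
Changes between consecutive maximums: 2

Answer: 2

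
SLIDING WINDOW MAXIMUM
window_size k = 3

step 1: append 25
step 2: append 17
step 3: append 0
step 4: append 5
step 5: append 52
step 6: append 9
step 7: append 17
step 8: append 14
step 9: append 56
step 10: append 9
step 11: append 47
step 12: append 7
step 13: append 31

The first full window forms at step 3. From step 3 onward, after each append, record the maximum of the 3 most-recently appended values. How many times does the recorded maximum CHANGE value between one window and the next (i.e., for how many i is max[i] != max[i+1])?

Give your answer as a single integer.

step 1: append 25 -> window=[25] (not full yet)
step 2: append 17 -> window=[25, 17] (not full yet)
step 3: append 0 -> window=[25, 17, 0] -> max=25
step 4: append 5 -> window=[17, 0, 5] -> max=17
step 5: append 52 -> window=[0, 5, 52] -> max=52
step 6: append 9 -> window=[5, 52, 9] -> max=52
step 7: append 17 -> window=[52, 9, 17] -> max=52
step 8: append 14 -> window=[9, 17, 14] -> max=17
step 9: append 56 -> window=[17, 14, 56] -> max=56
step 10: append 9 -> window=[14, 56, 9] -> max=56
step 11: append 47 -> window=[56, 9, 47] -> max=56
step 12: append 7 -> window=[9, 47, 7] -> max=47
step 13: append 31 -> window=[47, 7, 31] -> max=47
Recorded maximums: 25 17 52 52 52 17 56 56 56 47 47
Changes between consecutive maximums: 5

Answer: 5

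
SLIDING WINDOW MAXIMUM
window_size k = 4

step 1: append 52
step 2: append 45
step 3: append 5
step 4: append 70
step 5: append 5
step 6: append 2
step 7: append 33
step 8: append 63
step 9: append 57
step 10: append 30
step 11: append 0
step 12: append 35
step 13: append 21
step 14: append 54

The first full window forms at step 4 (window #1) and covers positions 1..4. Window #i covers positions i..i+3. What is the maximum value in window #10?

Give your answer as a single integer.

step 1: append 52 -> window=[52] (not full yet)
step 2: append 45 -> window=[52, 45] (not full yet)
step 3: append 5 -> window=[52, 45, 5] (not full yet)
step 4: append 70 -> window=[52, 45, 5, 70] -> max=70
step 5: append 5 -> window=[45, 5, 70, 5] -> max=70
step 6: append 2 -> window=[5, 70, 5, 2] -> max=70
step 7: append 33 -> window=[70, 5, 2, 33] -> max=70
step 8: append 63 -> window=[5, 2, 33, 63] -> max=63
step 9: append 57 -> window=[2, 33, 63, 57] -> max=63
step 10: append 30 -> window=[33, 63, 57, 30] -> max=63
step 11: append 0 -> window=[63, 57, 30, 0] -> max=63
step 12: append 35 -> window=[57, 30, 0, 35] -> max=57
step 13: append 21 -> window=[30, 0, 35, 21] -> max=35
Window #10 max = 35

Answer: 35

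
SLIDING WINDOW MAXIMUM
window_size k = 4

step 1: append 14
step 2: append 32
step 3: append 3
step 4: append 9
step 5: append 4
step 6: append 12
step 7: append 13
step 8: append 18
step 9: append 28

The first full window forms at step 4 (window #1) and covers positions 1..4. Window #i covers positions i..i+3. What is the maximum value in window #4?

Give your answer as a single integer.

step 1: append 14 -> window=[14] (not full yet)
step 2: append 32 -> window=[14, 32] (not full yet)
step 3: append 3 -> window=[14, 32, 3] (not full yet)
step 4: append 9 -> window=[14, 32, 3, 9] -> max=32
step 5: append 4 -> window=[32, 3, 9, 4] -> max=32
step 6: append 12 -> window=[3, 9, 4, 12] -> max=12
step 7: append 13 -> window=[9, 4, 12, 13] -> max=13
Window #4 max = 13

Answer: 13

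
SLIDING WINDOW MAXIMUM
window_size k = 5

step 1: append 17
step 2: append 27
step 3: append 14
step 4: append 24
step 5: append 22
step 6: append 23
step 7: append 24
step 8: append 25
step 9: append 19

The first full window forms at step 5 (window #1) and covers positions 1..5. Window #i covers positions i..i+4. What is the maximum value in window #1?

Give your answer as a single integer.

step 1: append 17 -> window=[17] (not full yet)
step 2: append 27 -> window=[17, 27] (not full yet)
step 3: append 14 -> window=[17, 27, 14] (not full yet)
step 4: append 24 -> window=[17, 27, 14, 24] (not full yet)
step 5: append 22 -> window=[17, 27, 14, 24, 22] -> max=27
Window #1 max = 27

Answer: 27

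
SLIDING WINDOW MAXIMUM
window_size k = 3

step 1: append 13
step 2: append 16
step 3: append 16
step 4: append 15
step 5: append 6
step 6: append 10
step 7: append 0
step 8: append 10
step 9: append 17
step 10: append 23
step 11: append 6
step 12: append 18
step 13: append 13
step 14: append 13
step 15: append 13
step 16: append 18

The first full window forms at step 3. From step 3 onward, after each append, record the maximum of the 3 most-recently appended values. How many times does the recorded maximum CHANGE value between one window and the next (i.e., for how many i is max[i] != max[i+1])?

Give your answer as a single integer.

Answer: 7

Derivation:
step 1: append 13 -> window=[13] (not full yet)
step 2: append 16 -> window=[13, 16] (not full yet)
step 3: append 16 -> window=[13, 16, 16] -> max=16
step 4: append 15 -> window=[16, 16, 15] -> max=16
step 5: append 6 -> window=[16, 15, 6] -> max=16
step 6: append 10 -> window=[15, 6, 10] -> max=15
step 7: append 0 -> window=[6, 10, 0] -> max=10
step 8: append 10 -> window=[10, 0, 10] -> max=10
step 9: append 17 -> window=[0, 10, 17] -> max=17
step 10: append 23 -> window=[10, 17, 23] -> max=23
step 11: append 6 -> window=[17, 23, 6] -> max=23
step 12: append 18 -> window=[23, 6, 18] -> max=23
step 13: append 13 -> window=[6, 18, 13] -> max=18
step 14: append 13 -> window=[18, 13, 13] -> max=18
step 15: append 13 -> window=[13, 13, 13] -> max=13
step 16: append 18 -> window=[13, 13, 18] -> max=18
Recorded maximums: 16 16 16 15 10 10 17 23 23 23 18 18 13 18
Changes between consecutive maximums: 7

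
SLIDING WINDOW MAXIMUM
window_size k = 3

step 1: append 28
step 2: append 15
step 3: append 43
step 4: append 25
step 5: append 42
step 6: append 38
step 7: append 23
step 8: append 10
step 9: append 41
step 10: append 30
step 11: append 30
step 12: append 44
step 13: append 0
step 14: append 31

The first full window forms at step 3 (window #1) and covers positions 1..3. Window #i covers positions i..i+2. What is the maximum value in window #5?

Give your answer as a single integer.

step 1: append 28 -> window=[28] (not full yet)
step 2: append 15 -> window=[28, 15] (not full yet)
step 3: append 43 -> window=[28, 15, 43] -> max=43
step 4: append 25 -> window=[15, 43, 25] -> max=43
step 5: append 42 -> window=[43, 25, 42] -> max=43
step 6: append 38 -> window=[25, 42, 38] -> max=42
step 7: append 23 -> window=[42, 38, 23] -> max=42
Window #5 max = 42

Answer: 42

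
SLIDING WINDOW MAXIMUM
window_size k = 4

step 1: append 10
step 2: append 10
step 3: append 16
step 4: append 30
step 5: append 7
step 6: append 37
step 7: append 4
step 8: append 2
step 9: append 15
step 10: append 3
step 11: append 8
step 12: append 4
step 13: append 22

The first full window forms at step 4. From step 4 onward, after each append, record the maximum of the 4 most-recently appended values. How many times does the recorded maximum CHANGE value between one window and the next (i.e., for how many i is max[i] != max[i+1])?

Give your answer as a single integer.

Answer: 3

Derivation:
step 1: append 10 -> window=[10] (not full yet)
step 2: append 10 -> window=[10, 10] (not full yet)
step 3: append 16 -> window=[10, 10, 16] (not full yet)
step 4: append 30 -> window=[10, 10, 16, 30] -> max=30
step 5: append 7 -> window=[10, 16, 30, 7] -> max=30
step 6: append 37 -> window=[16, 30, 7, 37] -> max=37
step 7: append 4 -> window=[30, 7, 37, 4] -> max=37
step 8: append 2 -> window=[7, 37, 4, 2] -> max=37
step 9: append 15 -> window=[37, 4, 2, 15] -> max=37
step 10: append 3 -> window=[4, 2, 15, 3] -> max=15
step 11: append 8 -> window=[2, 15, 3, 8] -> max=15
step 12: append 4 -> window=[15, 3, 8, 4] -> max=15
step 13: append 22 -> window=[3, 8, 4, 22] -> max=22
Recorded maximums: 30 30 37 37 37 37 15 15 15 22
Changes between consecutive maximums: 3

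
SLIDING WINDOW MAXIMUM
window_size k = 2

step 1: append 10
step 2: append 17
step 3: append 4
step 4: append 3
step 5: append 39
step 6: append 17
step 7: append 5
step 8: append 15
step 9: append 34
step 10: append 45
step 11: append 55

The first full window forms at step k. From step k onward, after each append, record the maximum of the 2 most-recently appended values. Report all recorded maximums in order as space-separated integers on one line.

step 1: append 10 -> window=[10] (not full yet)
step 2: append 17 -> window=[10, 17] -> max=17
step 3: append 4 -> window=[17, 4] -> max=17
step 4: append 3 -> window=[4, 3] -> max=4
step 5: append 39 -> window=[3, 39] -> max=39
step 6: append 17 -> window=[39, 17] -> max=39
step 7: append 5 -> window=[17, 5] -> max=17
step 8: append 15 -> window=[5, 15] -> max=15
step 9: append 34 -> window=[15, 34] -> max=34
step 10: append 45 -> window=[34, 45] -> max=45
step 11: append 55 -> window=[45, 55] -> max=55

Answer: 17 17 4 39 39 17 15 34 45 55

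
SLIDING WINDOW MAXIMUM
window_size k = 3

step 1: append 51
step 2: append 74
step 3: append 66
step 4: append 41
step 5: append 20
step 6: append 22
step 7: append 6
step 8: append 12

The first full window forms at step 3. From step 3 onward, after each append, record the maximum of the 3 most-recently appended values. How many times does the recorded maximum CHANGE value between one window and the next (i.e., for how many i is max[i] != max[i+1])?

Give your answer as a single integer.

step 1: append 51 -> window=[51] (not full yet)
step 2: append 74 -> window=[51, 74] (not full yet)
step 3: append 66 -> window=[51, 74, 66] -> max=74
step 4: append 41 -> window=[74, 66, 41] -> max=74
step 5: append 20 -> window=[66, 41, 20] -> max=66
step 6: append 22 -> window=[41, 20, 22] -> max=41
step 7: append 6 -> window=[20, 22, 6] -> max=22
step 8: append 12 -> window=[22, 6, 12] -> max=22
Recorded maximums: 74 74 66 41 22 22
Changes between consecutive maximums: 3

Answer: 3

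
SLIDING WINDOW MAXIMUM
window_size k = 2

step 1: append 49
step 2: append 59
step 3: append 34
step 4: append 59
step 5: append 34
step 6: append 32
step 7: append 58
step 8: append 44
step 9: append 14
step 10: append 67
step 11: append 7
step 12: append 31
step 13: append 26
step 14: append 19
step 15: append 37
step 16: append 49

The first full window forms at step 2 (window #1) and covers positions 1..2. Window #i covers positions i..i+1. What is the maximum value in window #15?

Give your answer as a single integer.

step 1: append 49 -> window=[49] (not full yet)
step 2: append 59 -> window=[49, 59] -> max=59
step 3: append 34 -> window=[59, 34] -> max=59
step 4: append 59 -> window=[34, 59] -> max=59
step 5: append 34 -> window=[59, 34] -> max=59
step 6: append 32 -> window=[34, 32] -> max=34
step 7: append 58 -> window=[32, 58] -> max=58
step 8: append 44 -> window=[58, 44] -> max=58
step 9: append 14 -> window=[44, 14] -> max=44
step 10: append 67 -> window=[14, 67] -> max=67
step 11: append 7 -> window=[67, 7] -> max=67
step 12: append 31 -> window=[7, 31] -> max=31
step 13: append 26 -> window=[31, 26] -> max=31
step 14: append 19 -> window=[26, 19] -> max=26
step 15: append 37 -> window=[19, 37] -> max=37
step 16: append 49 -> window=[37, 49] -> max=49
Window #15 max = 49

Answer: 49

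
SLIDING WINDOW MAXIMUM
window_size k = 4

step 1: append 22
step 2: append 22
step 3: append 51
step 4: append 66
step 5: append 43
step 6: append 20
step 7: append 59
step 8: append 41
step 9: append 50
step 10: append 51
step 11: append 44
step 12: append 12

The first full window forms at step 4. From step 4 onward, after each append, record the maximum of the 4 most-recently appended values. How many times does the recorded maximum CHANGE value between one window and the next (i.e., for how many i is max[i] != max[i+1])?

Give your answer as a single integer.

Answer: 2

Derivation:
step 1: append 22 -> window=[22] (not full yet)
step 2: append 22 -> window=[22, 22] (not full yet)
step 3: append 51 -> window=[22, 22, 51] (not full yet)
step 4: append 66 -> window=[22, 22, 51, 66] -> max=66
step 5: append 43 -> window=[22, 51, 66, 43] -> max=66
step 6: append 20 -> window=[51, 66, 43, 20] -> max=66
step 7: append 59 -> window=[66, 43, 20, 59] -> max=66
step 8: append 41 -> window=[43, 20, 59, 41] -> max=59
step 9: append 50 -> window=[20, 59, 41, 50] -> max=59
step 10: append 51 -> window=[59, 41, 50, 51] -> max=59
step 11: append 44 -> window=[41, 50, 51, 44] -> max=51
step 12: append 12 -> window=[50, 51, 44, 12] -> max=51
Recorded maximums: 66 66 66 66 59 59 59 51 51
Changes between consecutive maximums: 2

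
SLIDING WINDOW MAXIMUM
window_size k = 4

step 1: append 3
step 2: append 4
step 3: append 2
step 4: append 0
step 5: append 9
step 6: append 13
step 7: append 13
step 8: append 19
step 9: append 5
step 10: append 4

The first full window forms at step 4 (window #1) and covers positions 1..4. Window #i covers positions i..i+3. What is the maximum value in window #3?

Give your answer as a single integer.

Answer: 13

Derivation:
step 1: append 3 -> window=[3] (not full yet)
step 2: append 4 -> window=[3, 4] (not full yet)
step 3: append 2 -> window=[3, 4, 2] (not full yet)
step 4: append 0 -> window=[3, 4, 2, 0] -> max=4
step 5: append 9 -> window=[4, 2, 0, 9] -> max=9
step 6: append 13 -> window=[2, 0, 9, 13] -> max=13
Window #3 max = 13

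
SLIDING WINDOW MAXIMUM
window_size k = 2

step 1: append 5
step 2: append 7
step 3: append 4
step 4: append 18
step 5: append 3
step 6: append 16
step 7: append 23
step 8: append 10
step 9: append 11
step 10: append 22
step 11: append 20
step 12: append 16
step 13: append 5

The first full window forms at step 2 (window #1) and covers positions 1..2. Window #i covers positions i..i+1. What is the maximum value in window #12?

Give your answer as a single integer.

step 1: append 5 -> window=[5] (not full yet)
step 2: append 7 -> window=[5, 7] -> max=7
step 3: append 4 -> window=[7, 4] -> max=7
step 4: append 18 -> window=[4, 18] -> max=18
step 5: append 3 -> window=[18, 3] -> max=18
step 6: append 16 -> window=[3, 16] -> max=16
step 7: append 23 -> window=[16, 23] -> max=23
step 8: append 10 -> window=[23, 10] -> max=23
step 9: append 11 -> window=[10, 11] -> max=11
step 10: append 22 -> window=[11, 22] -> max=22
step 11: append 20 -> window=[22, 20] -> max=22
step 12: append 16 -> window=[20, 16] -> max=20
step 13: append 5 -> window=[16, 5] -> max=16
Window #12 max = 16

Answer: 16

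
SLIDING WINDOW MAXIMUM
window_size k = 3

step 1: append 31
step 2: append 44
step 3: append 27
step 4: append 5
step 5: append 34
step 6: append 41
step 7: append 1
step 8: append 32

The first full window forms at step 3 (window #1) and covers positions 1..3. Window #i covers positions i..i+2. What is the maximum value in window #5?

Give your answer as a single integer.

Answer: 41

Derivation:
step 1: append 31 -> window=[31] (not full yet)
step 2: append 44 -> window=[31, 44] (not full yet)
step 3: append 27 -> window=[31, 44, 27] -> max=44
step 4: append 5 -> window=[44, 27, 5] -> max=44
step 5: append 34 -> window=[27, 5, 34] -> max=34
step 6: append 41 -> window=[5, 34, 41] -> max=41
step 7: append 1 -> window=[34, 41, 1] -> max=41
Window #5 max = 41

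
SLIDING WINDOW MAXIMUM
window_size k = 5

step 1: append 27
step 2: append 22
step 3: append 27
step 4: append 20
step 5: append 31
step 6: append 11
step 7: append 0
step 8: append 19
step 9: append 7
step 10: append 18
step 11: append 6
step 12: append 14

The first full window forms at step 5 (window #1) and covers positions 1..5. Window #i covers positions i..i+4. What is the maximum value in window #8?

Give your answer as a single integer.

step 1: append 27 -> window=[27] (not full yet)
step 2: append 22 -> window=[27, 22] (not full yet)
step 3: append 27 -> window=[27, 22, 27] (not full yet)
step 4: append 20 -> window=[27, 22, 27, 20] (not full yet)
step 5: append 31 -> window=[27, 22, 27, 20, 31] -> max=31
step 6: append 11 -> window=[22, 27, 20, 31, 11] -> max=31
step 7: append 0 -> window=[27, 20, 31, 11, 0] -> max=31
step 8: append 19 -> window=[20, 31, 11, 0, 19] -> max=31
step 9: append 7 -> window=[31, 11, 0, 19, 7] -> max=31
step 10: append 18 -> window=[11, 0, 19, 7, 18] -> max=19
step 11: append 6 -> window=[0, 19, 7, 18, 6] -> max=19
step 12: append 14 -> window=[19, 7, 18, 6, 14] -> max=19
Window #8 max = 19

Answer: 19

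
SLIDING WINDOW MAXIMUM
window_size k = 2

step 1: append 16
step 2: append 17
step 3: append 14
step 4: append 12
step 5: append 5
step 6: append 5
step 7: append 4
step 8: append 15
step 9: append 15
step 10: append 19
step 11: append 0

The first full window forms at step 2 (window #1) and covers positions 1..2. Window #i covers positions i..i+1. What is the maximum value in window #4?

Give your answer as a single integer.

step 1: append 16 -> window=[16] (not full yet)
step 2: append 17 -> window=[16, 17] -> max=17
step 3: append 14 -> window=[17, 14] -> max=17
step 4: append 12 -> window=[14, 12] -> max=14
step 5: append 5 -> window=[12, 5] -> max=12
Window #4 max = 12

Answer: 12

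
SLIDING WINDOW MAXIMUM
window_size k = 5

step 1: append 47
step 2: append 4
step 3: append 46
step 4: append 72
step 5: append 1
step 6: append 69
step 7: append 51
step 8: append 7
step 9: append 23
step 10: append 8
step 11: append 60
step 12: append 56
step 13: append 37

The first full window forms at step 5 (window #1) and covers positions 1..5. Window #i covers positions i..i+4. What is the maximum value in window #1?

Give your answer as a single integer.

step 1: append 47 -> window=[47] (not full yet)
step 2: append 4 -> window=[47, 4] (not full yet)
step 3: append 46 -> window=[47, 4, 46] (not full yet)
step 4: append 72 -> window=[47, 4, 46, 72] (not full yet)
step 5: append 1 -> window=[47, 4, 46, 72, 1] -> max=72
Window #1 max = 72

Answer: 72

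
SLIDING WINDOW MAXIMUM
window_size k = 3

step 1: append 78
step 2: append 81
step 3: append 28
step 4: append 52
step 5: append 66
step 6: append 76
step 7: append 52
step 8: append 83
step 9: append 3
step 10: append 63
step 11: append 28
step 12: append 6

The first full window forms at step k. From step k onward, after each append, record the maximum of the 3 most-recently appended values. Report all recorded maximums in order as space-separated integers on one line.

Answer: 81 81 66 76 76 83 83 83 63 63

Derivation:
step 1: append 78 -> window=[78] (not full yet)
step 2: append 81 -> window=[78, 81] (not full yet)
step 3: append 28 -> window=[78, 81, 28] -> max=81
step 4: append 52 -> window=[81, 28, 52] -> max=81
step 5: append 66 -> window=[28, 52, 66] -> max=66
step 6: append 76 -> window=[52, 66, 76] -> max=76
step 7: append 52 -> window=[66, 76, 52] -> max=76
step 8: append 83 -> window=[76, 52, 83] -> max=83
step 9: append 3 -> window=[52, 83, 3] -> max=83
step 10: append 63 -> window=[83, 3, 63] -> max=83
step 11: append 28 -> window=[3, 63, 28] -> max=63
step 12: append 6 -> window=[63, 28, 6] -> max=63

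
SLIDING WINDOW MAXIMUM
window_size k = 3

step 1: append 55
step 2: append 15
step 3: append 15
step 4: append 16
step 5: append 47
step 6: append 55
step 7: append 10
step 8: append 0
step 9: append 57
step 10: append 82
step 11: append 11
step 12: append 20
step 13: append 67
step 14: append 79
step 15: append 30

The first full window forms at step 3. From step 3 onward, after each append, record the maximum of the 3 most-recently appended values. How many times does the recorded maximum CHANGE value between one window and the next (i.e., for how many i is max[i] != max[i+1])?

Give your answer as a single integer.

step 1: append 55 -> window=[55] (not full yet)
step 2: append 15 -> window=[55, 15] (not full yet)
step 3: append 15 -> window=[55, 15, 15] -> max=55
step 4: append 16 -> window=[15, 15, 16] -> max=16
step 5: append 47 -> window=[15, 16, 47] -> max=47
step 6: append 55 -> window=[16, 47, 55] -> max=55
step 7: append 10 -> window=[47, 55, 10] -> max=55
step 8: append 0 -> window=[55, 10, 0] -> max=55
step 9: append 57 -> window=[10, 0, 57] -> max=57
step 10: append 82 -> window=[0, 57, 82] -> max=82
step 11: append 11 -> window=[57, 82, 11] -> max=82
step 12: append 20 -> window=[82, 11, 20] -> max=82
step 13: append 67 -> window=[11, 20, 67] -> max=67
step 14: append 79 -> window=[20, 67, 79] -> max=79
step 15: append 30 -> window=[67, 79, 30] -> max=79
Recorded maximums: 55 16 47 55 55 55 57 82 82 82 67 79 79
Changes between consecutive maximums: 7

Answer: 7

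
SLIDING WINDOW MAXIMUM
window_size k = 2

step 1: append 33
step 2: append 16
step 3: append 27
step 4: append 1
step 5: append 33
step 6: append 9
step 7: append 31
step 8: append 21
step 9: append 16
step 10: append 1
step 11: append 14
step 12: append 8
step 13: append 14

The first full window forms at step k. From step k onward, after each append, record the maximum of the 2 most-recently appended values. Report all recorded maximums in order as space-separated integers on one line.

step 1: append 33 -> window=[33] (not full yet)
step 2: append 16 -> window=[33, 16] -> max=33
step 3: append 27 -> window=[16, 27] -> max=27
step 4: append 1 -> window=[27, 1] -> max=27
step 5: append 33 -> window=[1, 33] -> max=33
step 6: append 9 -> window=[33, 9] -> max=33
step 7: append 31 -> window=[9, 31] -> max=31
step 8: append 21 -> window=[31, 21] -> max=31
step 9: append 16 -> window=[21, 16] -> max=21
step 10: append 1 -> window=[16, 1] -> max=16
step 11: append 14 -> window=[1, 14] -> max=14
step 12: append 8 -> window=[14, 8] -> max=14
step 13: append 14 -> window=[8, 14] -> max=14

Answer: 33 27 27 33 33 31 31 21 16 14 14 14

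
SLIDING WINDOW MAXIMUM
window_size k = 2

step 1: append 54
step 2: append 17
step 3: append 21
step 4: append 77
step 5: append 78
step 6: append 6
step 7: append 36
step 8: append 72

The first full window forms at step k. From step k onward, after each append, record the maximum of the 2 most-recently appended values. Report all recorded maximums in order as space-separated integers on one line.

step 1: append 54 -> window=[54] (not full yet)
step 2: append 17 -> window=[54, 17] -> max=54
step 3: append 21 -> window=[17, 21] -> max=21
step 4: append 77 -> window=[21, 77] -> max=77
step 5: append 78 -> window=[77, 78] -> max=78
step 6: append 6 -> window=[78, 6] -> max=78
step 7: append 36 -> window=[6, 36] -> max=36
step 8: append 72 -> window=[36, 72] -> max=72

Answer: 54 21 77 78 78 36 72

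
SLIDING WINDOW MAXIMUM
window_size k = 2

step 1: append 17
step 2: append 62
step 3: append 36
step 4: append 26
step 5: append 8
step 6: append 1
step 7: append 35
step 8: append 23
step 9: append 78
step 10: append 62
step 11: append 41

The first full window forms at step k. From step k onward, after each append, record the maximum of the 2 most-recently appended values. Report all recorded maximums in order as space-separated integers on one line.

Answer: 62 62 36 26 8 35 35 78 78 62

Derivation:
step 1: append 17 -> window=[17] (not full yet)
step 2: append 62 -> window=[17, 62] -> max=62
step 3: append 36 -> window=[62, 36] -> max=62
step 4: append 26 -> window=[36, 26] -> max=36
step 5: append 8 -> window=[26, 8] -> max=26
step 6: append 1 -> window=[8, 1] -> max=8
step 7: append 35 -> window=[1, 35] -> max=35
step 8: append 23 -> window=[35, 23] -> max=35
step 9: append 78 -> window=[23, 78] -> max=78
step 10: append 62 -> window=[78, 62] -> max=78
step 11: append 41 -> window=[62, 41] -> max=62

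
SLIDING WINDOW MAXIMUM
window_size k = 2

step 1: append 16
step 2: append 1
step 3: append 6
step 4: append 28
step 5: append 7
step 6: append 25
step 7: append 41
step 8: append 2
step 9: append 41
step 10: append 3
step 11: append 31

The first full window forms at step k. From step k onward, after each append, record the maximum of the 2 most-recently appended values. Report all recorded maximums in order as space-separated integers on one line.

step 1: append 16 -> window=[16] (not full yet)
step 2: append 1 -> window=[16, 1] -> max=16
step 3: append 6 -> window=[1, 6] -> max=6
step 4: append 28 -> window=[6, 28] -> max=28
step 5: append 7 -> window=[28, 7] -> max=28
step 6: append 25 -> window=[7, 25] -> max=25
step 7: append 41 -> window=[25, 41] -> max=41
step 8: append 2 -> window=[41, 2] -> max=41
step 9: append 41 -> window=[2, 41] -> max=41
step 10: append 3 -> window=[41, 3] -> max=41
step 11: append 31 -> window=[3, 31] -> max=31

Answer: 16 6 28 28 25 41 41 41 41 31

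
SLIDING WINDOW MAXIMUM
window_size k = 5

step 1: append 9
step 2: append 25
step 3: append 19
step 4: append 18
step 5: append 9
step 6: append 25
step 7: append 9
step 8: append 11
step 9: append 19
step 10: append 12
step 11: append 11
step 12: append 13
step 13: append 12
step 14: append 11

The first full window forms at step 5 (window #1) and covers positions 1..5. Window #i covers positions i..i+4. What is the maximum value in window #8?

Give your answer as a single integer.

Answer: 19

Derivation:
step 1: append 9 -> window=[9] (not full yet)
step 2: append 25 -> window=[9, 25] (not full yet)
step 3: append 19 -> window=[9, 25, 19] (not full yet)
step 4: append 18 -> window=[9, 25, 19, 18] (not full yet)
step 5: append 9 -> window=[9, 25, 19, 18, 9] -> max=25
step 6: append 25 -> window=[25, 19, 18, 9, 25] -> max=25
step 7: append 9 -> window=[19, 18, 9, 25, 9] -> max=25
step 8: append 11 -> window=[18, 9, 25, 9, 11] -> max=25
step 9: append 19 -> window=[9, 25, 9, 11, 19] -> max=25
step 10: append 12 -> window=[25, 9, 11, 19, 12] -> max=25
step 11: append 11 -> window=[9, 11, 19, 12, 11] -> max=19
step 12: append 13 -> window=[11, 19, 12, 11, 13] -> max=19
Window #8 max = 19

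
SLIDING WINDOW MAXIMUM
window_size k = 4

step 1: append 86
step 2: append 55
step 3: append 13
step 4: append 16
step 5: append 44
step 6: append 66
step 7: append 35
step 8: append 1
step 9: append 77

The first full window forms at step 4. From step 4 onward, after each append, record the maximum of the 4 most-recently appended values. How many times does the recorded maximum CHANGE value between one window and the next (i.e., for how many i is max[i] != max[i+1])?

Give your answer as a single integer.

step 1: append 86 -> window=[86] (not full yet)
step 2: append 55 -> window=[86, 55] (not full yet)
step 3: append 13 -> window=[86, 55, 13] (not full yet)
step 4: append 16 -> window=[86, 55, 13, 16] -> max=86
step 5: append 44 -> window=[55, 13, 16, 44] -> max=55
step 6: append 66 -> window=[13, 16, 44, 66] -> max=66
step 7: append 35 -> window=[16, 44, 66, 35] -> max=66
step 8: append 1 -> window=[44, 66, 35, 1] -> max=66
step 9: append 77 -> window=[66, 35, 1, 77] -> max=77
Recorded maximums: 86 55 66 66 66 77
Changes between consecutive maximums: 3

Answer: 3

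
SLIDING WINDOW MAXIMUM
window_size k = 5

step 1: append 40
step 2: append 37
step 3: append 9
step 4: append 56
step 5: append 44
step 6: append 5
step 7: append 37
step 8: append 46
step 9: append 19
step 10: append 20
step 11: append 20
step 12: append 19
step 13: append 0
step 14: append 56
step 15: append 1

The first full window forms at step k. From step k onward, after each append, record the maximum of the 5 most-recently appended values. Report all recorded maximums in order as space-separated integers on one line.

Answer: 56 56 56 56 46 46 46 46 20 56 56

Derivation:
step 1: append 40 -> window=[40] (not full yet)
step 2: append 37 -> window=[40, 37] (not full yet)
step 3: append 9 -> window=[40, 37, 9] (not full yet)
step 4: append 56 -> window=[40, 37, 9, 56] (not full yet)
step 5: append 44 -> window=[40, 37, 9, 56, 44] -> max=56
step 6: append 5 -> window=[37, 9, 56, 44, 5] -> max=56
step 7: append 37 -> window=[9, 56, 44, 5, 37] -> max=56
step 8: append 46 -> window=[56, 44, 5, 37, 46] -> max=56
step 9: append 19 -> window=[44, 5, 37, 46, 19] -> max=46
step 10: append 20 -> window=[5, 37, 46, 19, 20] -> max=46
step 11: append 20 -> window=[37, 46, 19, 20, 20] -> max=46
step 12: append 19 -> window=[46, 19, 20, 20, 19] -> max=46
step 13: append 0 -> window=[19, 20, 20, 19, 0] -> max=20
step 14: append 56 -> window=[20, 20, 19, 0, 56] -> max=56
step 15: append 1 -> window=[20, 19, 0, 56, 1] -> max=56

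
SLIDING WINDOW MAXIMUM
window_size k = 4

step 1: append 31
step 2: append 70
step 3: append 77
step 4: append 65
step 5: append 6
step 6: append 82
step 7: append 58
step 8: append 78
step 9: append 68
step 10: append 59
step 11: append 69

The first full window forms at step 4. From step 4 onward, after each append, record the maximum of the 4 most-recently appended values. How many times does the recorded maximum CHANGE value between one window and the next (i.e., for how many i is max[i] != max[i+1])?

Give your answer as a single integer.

step 1: append 31 -> window=[31] (not full yet)
step 2: append 70 -> window=[31, 70] (not full yet)
step 3: append 77 -> window=[31, 70, 77] (not full yet)
step 4: append 65 -> window=[31, 70, 77, 65] -> max=77
step 5: append 6 -> window=[70, 77, 65, 6] -> max=77
step 6: append 82 -> window=[77, 65, 6, 82] -> max=82
step 7: append 58 -> window=[65, 6, 82, 58] -> max=82
step 8: append 78 -> window=[6, 82, 58, 78] -> max=82
step 9: append 68 -> window=[82, 58, 78, 68] -> max=82
step 10: append 59 -> window=[58, 78, 68, 59] -> max=78
step 11: append 69 -> window=[78, 68, 59, 69] -> max=78
Recorded maximums: 77 77 82 82 82 82 78 78
Changes between consecutive maximums: 2

Answer: 2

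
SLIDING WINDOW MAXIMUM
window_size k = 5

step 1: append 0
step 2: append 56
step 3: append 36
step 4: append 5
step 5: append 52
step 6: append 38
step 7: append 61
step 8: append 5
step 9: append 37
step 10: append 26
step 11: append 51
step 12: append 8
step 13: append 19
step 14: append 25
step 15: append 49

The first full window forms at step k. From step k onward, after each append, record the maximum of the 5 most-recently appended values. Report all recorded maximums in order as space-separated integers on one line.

Answer: 56 56 61 61 61 61 61 51 51 51 51

Derivation:
step 1: append 0 -> window=[0] (not full yet)
step 2: append 56 -> window=[0, 56] (not full yet)
step 3: append 36 -> window=[0, 56, 36] (not full yet)
step 4: append 5 -> window=[0, 56, 36, 5] (not full yet)
step 5: append 52 -> window=[0, 56, 36, 5, 52] -> max=56
step 6: append 38 -> window=[56, 36, 5, 52, 38] -> max=56
step 7: append 61 -> window=[36, 5, 52, 38, 61] -> max=61
step 8: append 5 -> window=[5, 52, 38, 61, 5] -> max=61
step 9: append 37 -> window=[52, 38, 61, 5, 37] -> max=61
step 10: append 26 -> window=[38, 61, 5, 37, 26] -> max=61
step 11: append 51 -> window=[61, 5, 37, 26, 51] -> max=61
step 12: append 8 -> window=[5, 37, 26, 51, 8] -> max=51
step 13: append 19 -> window=[37, 26, 51, 8, 19] -> max=51
step 14: append 25 -> window=[26, 51, 8, 19, 25] -> max=51
step 15: append 49 -> window=[51, 8, 19, 25, 49] -> max=51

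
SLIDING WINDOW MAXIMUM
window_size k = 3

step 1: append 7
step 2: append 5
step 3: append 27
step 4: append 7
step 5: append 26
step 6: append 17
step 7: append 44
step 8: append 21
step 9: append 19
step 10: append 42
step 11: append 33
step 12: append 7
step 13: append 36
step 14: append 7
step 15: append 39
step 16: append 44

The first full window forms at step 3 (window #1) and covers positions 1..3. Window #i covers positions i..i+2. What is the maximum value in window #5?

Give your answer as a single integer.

step 1: append 7 -> window=[7] (not full yet)
step 2: append 5 -> window=[7, 5] (not full yet)
step 3: append 27 -> window=[7, 5, 27] -> max=27
step 4: append 7 -> window=[5, 27, 7] -> max=27
step 5: append 26 -> window=[27, 7, 26] -> max=27
step 6: append 17 -> window=[7, 26, 17] -> max=26
step 7: append 44 -> window=[26, 17, 44] -> max=44
Window #5 max = 44

Answer: 44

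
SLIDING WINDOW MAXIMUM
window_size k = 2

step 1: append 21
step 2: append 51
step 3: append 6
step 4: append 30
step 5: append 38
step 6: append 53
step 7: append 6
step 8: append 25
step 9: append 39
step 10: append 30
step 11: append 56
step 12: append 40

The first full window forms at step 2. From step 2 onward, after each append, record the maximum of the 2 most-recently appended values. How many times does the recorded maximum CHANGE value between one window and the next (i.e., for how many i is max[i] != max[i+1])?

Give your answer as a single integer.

Answer: 6

Derivation:
step 1: append 21 -> window=[21] (not full yet)
step 2: append 51 -> window=[21, 51] -> max=51
step 3: append 6 -> window=[51, 6] -> max=51
step 4: append 30 -> window=[6, 30] -> max=30
step 5: append 38 -> window=[30, 38] -> max=38
step 6: append 53 -> window=[38, 53] -> max=53
step 7: append 6 -> window=[53, 6] -> max=53
step 8: append 25 -> window=[6, 25] -> max=25
step 9: append 39 -> window=[25, 39] -> max=39
step 10: append 30 -> window=[39, 30] -> max=39
step 11: append 56 -> window=[30, 56] -> max=56
step 12: append 40 -> window=[56, 40] -> max=56
Recorded maximums: 51 51 30 38 53 53 25 39 39 56 56
Changes between consecutive maximums: 6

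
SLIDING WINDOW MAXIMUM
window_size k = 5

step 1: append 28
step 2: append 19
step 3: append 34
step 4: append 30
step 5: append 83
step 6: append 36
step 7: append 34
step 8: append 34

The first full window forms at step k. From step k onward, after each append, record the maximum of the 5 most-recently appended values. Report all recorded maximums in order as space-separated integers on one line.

Answer: 83 83 83 83

Derivation:
step 1: append 28 -> window=[28] (not full yet)
step 2: append 19 -> window=[28, 19] (not full yet)
step 3: append 34 -> window=[28, 19, 34] (not full yet)
step 4: append 30 -> window=[28, 19, 34, 30] (not full yet)
step 5: append 83 -> window=[28, 19, 34, 30, 83] -> max=83
step 6: append 36 -> window=[19, 34, 30, 83, 36] -> max=83
step 7: append 34 -> window=[34, 30, 83, 36, 34] -> max=83
step 8: append 34 -> window=[30, 83, 36, 34, 34] -> max=83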